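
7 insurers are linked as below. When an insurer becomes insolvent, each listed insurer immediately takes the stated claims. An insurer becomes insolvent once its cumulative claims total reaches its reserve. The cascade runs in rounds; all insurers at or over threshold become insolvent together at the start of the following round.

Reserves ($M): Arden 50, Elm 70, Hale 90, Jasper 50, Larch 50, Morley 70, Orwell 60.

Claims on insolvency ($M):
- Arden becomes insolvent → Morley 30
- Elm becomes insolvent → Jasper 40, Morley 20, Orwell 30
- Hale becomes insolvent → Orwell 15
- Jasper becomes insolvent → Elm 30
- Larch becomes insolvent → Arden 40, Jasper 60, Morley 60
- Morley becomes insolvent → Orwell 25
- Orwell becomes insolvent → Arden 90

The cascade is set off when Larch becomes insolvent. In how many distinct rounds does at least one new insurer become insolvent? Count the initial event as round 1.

Round 1 — Larch becomes insolvent (initial).
  Arden: +40 → 40 < 50
  Jasper: +60 → 60 ≥ 50
  Morley: +60 → 60 < 70
Round 2 — Jasper becomes insolvent.
  Elm: +30 → 30 < 70
No further insolvencies.

2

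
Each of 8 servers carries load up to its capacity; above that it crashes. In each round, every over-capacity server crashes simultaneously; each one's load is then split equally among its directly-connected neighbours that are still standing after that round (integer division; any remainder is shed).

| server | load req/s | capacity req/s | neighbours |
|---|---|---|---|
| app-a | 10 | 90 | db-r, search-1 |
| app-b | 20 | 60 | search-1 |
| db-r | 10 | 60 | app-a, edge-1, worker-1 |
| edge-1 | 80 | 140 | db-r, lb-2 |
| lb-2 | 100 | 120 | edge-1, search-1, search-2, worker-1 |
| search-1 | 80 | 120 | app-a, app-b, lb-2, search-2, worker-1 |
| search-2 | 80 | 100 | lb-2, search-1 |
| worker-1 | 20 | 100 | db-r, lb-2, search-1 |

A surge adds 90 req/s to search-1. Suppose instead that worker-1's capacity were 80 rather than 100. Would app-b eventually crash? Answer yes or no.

no

With worker-1's capacity at 80:
Round 1 — search-1 at 170 > 120. search-1 crashes.
  search-1 sheds 170 req/s to app-a, app-b, lb-2, search-2, worker-1: 34 each.
    app-a: 10+34 = 44 ≤ 90
    app-b: 20+34 = 54 ≤ 60
    lb-2: 100+34 = 134 > 120
    search-2: 80+34 = 114 > 100
    worker-1: 20+34 = 54 ≤ 80
Round 2 — lb-2, search-2 crash.
  lb-2 sheds 134 req/s to edge-1, worker-1: 67 each.
    edge-1: 80+67 = 147 > 140
    worker-1: 54+67 = 121 > 80
  search-2 sheds 114 req/s: no online neighbours, lost.
Round 3 — edge-1, worker-1 crash.
  edge-1 sheds 147 req/s to db-r: 147 each.
    db-r: 10+147 = 157 > 60
  worker-1 sheds 121 req/s to db-r: 121 each.
    db-r: 157+121 = 278 > 60
Round 4 — db-r crashes.
  db-r sheds 278 req/s to app-a: 278 each.
    app-a: 44+278 = 322 > 90
Round 5 — app-a crashes.
  app-a sheds 322 req/s: no online neighbours, lost.
No further crashes.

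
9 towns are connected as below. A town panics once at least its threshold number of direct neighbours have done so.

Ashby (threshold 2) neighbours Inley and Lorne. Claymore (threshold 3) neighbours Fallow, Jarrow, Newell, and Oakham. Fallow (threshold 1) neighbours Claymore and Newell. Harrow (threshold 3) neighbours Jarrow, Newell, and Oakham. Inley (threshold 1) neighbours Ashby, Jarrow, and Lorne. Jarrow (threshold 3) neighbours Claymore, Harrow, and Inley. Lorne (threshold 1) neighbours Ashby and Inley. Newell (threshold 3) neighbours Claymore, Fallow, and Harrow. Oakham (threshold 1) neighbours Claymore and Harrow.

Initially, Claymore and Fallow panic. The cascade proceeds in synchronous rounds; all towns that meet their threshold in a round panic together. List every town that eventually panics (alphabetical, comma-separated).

Round 1 — Claymore, Fallow panic (initial).
Round 2 — checking thresholds:
  Jarrow: 1 of 3 neighbours < 3, holds.
  Newell: 2 of 3 neighbours < 3, holds.
  Oakham: 1 of 2 neighbours ≥ 1, panics.
Round 3 — no new panics; cascade stops.

Claymore, Fallow, Oakham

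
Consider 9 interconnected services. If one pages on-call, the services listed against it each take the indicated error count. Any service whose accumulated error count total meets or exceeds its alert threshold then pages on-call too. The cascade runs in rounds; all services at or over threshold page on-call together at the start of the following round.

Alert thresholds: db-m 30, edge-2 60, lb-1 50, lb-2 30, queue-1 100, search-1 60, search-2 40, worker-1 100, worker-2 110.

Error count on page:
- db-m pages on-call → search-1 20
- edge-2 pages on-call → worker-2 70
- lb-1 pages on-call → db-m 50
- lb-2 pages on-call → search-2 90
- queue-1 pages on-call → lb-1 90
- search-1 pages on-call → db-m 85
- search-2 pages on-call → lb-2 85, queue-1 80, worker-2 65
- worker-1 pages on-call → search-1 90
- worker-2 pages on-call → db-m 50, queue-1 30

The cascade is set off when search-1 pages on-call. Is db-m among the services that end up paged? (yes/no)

yes

Round 1 — search-1 pages on-call (initial).
  db-m: +85 → 85 ≥ 30
Round 2 — db-m pages on-call.
No further pages.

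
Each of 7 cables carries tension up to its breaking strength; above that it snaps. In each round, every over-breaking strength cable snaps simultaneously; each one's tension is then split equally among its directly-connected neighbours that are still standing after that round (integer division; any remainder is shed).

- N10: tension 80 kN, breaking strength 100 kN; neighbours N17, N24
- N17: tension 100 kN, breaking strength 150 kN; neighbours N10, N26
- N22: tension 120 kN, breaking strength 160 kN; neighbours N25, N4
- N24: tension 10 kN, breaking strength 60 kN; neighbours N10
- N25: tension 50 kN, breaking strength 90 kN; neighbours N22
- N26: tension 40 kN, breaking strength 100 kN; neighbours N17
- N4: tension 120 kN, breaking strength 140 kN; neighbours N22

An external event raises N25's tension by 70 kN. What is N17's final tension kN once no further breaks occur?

Round 1 — N25 at 120 > 90. N25 snaps.
  N25 sheds 120 kN to N22: 120 each.
    N22: 120+120 = 240 > 160
Round 2 — N22 snaps.
  N22 sheds 240 kN to N4: 240 each.
    N4: 120+240 = 360 > 140
Round 3 — N4 snaps.
  N4 sheds 360 kN: no online neighbours, lost.
No further breaks.

100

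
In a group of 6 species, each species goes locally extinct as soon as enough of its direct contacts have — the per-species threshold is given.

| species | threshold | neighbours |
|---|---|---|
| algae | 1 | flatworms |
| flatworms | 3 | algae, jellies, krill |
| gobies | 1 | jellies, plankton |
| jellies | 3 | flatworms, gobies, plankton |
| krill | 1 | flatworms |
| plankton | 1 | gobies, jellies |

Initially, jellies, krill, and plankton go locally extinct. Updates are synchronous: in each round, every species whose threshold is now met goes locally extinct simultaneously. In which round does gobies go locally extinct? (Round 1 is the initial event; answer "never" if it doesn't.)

Round 1 — jellies, krill, plankton go locally extinct (initial).
Round 2 — checking thresholds:
  flatworms: 2 of 3 neighbours < 3, holds.
  gobies: 2 of 2 neighbours ≥ 1, goes locally extinct.
Round 3 — no new extinctions; cascade stops.

2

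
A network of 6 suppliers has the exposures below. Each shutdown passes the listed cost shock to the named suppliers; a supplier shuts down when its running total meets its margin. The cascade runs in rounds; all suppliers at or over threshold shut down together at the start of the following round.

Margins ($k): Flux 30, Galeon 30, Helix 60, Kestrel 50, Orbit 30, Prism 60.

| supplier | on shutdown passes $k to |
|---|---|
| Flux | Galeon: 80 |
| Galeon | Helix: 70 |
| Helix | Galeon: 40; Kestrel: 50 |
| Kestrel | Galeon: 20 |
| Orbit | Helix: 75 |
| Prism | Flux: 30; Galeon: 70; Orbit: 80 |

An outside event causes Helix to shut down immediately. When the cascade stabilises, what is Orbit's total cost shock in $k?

0

Round 1 — Helix shuts down (initial).
  Galeon: +40 → 40 ≥ 30
  Kestrel: +50 → 50 ≥ 50
Round 2 — Galeon, Kestrel shut down.
No further shutdowns.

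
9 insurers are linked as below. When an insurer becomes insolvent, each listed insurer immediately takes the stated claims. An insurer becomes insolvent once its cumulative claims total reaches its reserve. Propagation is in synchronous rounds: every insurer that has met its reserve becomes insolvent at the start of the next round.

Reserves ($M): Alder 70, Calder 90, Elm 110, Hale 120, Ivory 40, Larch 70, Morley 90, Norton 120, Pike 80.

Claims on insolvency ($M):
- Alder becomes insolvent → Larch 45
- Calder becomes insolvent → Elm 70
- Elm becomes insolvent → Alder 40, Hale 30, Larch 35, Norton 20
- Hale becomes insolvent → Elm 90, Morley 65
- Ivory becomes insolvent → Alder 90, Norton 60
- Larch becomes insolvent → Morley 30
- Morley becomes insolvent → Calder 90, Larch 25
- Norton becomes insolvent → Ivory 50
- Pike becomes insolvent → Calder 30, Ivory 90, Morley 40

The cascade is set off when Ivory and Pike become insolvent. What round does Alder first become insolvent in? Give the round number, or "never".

2

Round 1 — Ivory, Pike become insolvent (initial).
  Alder: +90 → 90 ≥ 70
  Calder: +30 → 30 < 90
  Morley: +40 → 40 < 90
  Norton: +60 → 60 < 120
Round 2 — Alder becomes insolvent.
  Larch: +45 → 45 < 70
No further insolvencies.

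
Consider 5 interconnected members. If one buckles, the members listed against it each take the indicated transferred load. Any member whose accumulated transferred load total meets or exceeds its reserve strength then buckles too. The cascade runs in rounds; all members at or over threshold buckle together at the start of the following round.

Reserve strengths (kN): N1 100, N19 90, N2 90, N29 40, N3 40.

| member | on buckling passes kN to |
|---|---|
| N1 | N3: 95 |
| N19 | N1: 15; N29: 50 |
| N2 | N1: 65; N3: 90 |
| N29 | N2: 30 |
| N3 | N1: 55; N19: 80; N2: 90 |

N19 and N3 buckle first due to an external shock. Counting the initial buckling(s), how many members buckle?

5

Round 1 — N19, N3 buckle (initial).
  N1: +15+55 → 70 < 100
  N2: +90 → 90 ≥ 90
  N29: +50 → 50 ≥ 40
Round 2 — N2, N29 buckle.
  N1: +65 → 135 ≥ 100
Round 3 — N1 buckles.
No further bucklings.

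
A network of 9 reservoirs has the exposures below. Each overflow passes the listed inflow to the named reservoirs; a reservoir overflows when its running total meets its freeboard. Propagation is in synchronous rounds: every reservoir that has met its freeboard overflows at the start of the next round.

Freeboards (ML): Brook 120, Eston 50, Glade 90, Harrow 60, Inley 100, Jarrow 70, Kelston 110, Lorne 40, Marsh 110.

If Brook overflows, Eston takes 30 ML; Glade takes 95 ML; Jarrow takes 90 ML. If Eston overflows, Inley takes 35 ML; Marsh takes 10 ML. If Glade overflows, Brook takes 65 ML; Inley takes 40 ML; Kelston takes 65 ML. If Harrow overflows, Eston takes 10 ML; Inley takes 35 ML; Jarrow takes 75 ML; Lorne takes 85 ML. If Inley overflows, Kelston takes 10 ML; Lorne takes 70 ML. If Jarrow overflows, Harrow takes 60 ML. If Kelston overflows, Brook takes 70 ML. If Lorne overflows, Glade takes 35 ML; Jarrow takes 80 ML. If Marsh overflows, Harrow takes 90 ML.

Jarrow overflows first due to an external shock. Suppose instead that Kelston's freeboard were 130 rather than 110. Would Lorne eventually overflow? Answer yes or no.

With Kelston's freeboard at 130:
Round 1 — Jarrow overflows (initial).
  Harrow: +60 → 60 ≥ 60
Round 2 — Harrow overflows.
  Eston: +10 → 10 < 50
  Inley: +35 → 35 < 100
  Lorne: +85 → 85 ≥ 40
Round 3 — Lorne overflows.
  Glade: +35 → 35 < 90
No further overflows.

yes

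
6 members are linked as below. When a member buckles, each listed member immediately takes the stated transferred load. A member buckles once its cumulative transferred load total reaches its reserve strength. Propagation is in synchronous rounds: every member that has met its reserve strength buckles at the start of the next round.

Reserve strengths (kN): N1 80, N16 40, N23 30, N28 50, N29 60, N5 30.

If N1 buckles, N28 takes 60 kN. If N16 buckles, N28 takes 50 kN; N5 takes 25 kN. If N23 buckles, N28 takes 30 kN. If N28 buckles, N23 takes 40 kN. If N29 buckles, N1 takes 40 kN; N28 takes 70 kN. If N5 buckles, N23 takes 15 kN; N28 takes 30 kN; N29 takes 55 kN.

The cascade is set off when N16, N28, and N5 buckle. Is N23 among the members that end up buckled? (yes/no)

yes

Round 1 — N16, N28, N5 buckle (initial).
  N23: +40+15 → 55 ≥ 30
  N29: +55 → 55 < 60
Round 2 — N23 buckles.
No further bucklings.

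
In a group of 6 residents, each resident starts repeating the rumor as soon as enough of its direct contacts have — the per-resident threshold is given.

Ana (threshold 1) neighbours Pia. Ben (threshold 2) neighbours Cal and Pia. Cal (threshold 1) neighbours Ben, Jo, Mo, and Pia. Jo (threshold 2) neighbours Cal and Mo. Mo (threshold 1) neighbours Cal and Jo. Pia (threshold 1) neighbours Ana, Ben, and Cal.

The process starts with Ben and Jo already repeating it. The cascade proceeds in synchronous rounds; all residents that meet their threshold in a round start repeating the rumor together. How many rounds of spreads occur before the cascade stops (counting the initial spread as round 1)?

3

Round 1 — Ben, Jo start repeating the rumor (initial).
Round 2 — checking thresholds:
  Cal: 2 of 4 neighbours ≥ 1, starts repeating the rumor.
  Mo: 1 of 2 neighbours ≥ 1, starts repeating the rumor.
  Pia: 1 of 3 neighbours ≥ 1, starts repeating the rumor.
Round 3 — checking thresholds:
  Ana: 1 of 1 neighbours ≥ 1, starts repeating the rumor.
Round 4 — no new spreads; cascade stops.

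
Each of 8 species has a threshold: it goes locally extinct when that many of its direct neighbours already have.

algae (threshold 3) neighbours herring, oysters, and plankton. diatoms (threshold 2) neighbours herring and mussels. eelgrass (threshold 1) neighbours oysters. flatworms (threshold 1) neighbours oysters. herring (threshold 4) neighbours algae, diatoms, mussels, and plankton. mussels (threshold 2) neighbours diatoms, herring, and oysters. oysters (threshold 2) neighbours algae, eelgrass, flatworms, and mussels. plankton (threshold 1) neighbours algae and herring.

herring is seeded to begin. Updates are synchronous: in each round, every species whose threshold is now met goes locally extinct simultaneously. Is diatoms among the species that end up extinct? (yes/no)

no

Round 1 — herring goes locally extinct (initial).
Round 2 — checking thresholds:
  algae: 1 of 3 neighbours < 3, below threshold.
  diatoms: 1 of 2 neighbours < 2, below threshold.
  mussels: 1 of 3 neighbours < 2, below threshold.
  plankton: 1 of 2 neighbours ≥ 1, goes locally extinct.
Round 3 — no new extinctions; cascade stops.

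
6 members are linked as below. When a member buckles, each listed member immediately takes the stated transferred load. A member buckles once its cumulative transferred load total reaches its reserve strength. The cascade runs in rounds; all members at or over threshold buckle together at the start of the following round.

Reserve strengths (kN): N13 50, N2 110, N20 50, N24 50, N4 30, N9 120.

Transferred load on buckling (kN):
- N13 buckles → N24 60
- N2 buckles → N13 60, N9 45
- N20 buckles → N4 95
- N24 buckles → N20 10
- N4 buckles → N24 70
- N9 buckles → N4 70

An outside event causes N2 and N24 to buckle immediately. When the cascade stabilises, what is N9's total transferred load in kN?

Round 1 — N2, N24 buckle (initial).
  N13: +60 → 60 ≥ 50
  N20: +10 → 10 < 50
  N9: +45 → 45 < 120
Round 2 — N13 buckles.
No further bucklings.

45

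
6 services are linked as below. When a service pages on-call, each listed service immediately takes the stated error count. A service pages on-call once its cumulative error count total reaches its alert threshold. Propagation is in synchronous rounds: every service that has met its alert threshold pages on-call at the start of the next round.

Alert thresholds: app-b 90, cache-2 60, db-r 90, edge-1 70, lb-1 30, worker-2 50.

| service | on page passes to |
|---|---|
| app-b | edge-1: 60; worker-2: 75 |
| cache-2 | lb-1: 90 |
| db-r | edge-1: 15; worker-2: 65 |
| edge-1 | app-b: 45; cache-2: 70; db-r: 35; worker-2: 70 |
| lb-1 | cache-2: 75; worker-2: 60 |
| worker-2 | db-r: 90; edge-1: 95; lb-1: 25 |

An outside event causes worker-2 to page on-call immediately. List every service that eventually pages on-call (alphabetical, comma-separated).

Round 1 — worker-2 pages on-call (initial).
  db-r: +90 → 90 ≥ 90
  edge-1: +95 → 95 ≥ 70
  lb-1: +25 → 25 < 30
Round 2 — db-r, edge-1 page on-call.
  app-b: +45 → 45 < 90
  cache-2: +70 → 70 ≥ 60
Round 3 — cache-2 pages on-call.
  lb-1: +90 → 115 ≥ 30
Round 4 — lb-1 pages on-call.
No further pages.

cache-2, db-r, edge-1, lb-1, worker-2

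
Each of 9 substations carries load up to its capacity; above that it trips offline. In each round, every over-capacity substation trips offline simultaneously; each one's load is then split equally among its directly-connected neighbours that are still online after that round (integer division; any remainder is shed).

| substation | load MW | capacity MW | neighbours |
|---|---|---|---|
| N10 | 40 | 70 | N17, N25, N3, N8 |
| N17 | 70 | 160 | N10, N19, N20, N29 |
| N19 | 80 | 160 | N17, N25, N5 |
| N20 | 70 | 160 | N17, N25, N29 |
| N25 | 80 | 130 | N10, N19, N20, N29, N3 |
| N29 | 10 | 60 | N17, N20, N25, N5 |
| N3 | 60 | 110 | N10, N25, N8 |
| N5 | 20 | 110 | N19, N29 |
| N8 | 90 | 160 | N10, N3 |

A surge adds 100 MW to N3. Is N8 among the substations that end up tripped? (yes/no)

Round 1 — N3 at 160 > 110. N3 trips offline.
  N3 sheds 160 MW to N10, N25, N8: 53 each (1 lost).
    N10: 40+53 = 93 > 70
    N25: 80+53 = 133 > 130
    N8: 90+53 = 143 ≤ 160
Round 2 — N10, N25 trip offline.
  N10 sheds 93 MW to N17, N8: 46 each (1 lost).
    N17: 70+46 = 116 ≤ 160
    N8: 143+46 = 189 > 160
  N25 sheds 133 MW to N19, N20, N29: 44 each (1 lost).
    N19: 80+44 = 124 ≤ 160
    N20: 70+44 = 114 ≤ 160
    N29: 10+44 = 54 ≤ 60
Round 3 — N8 trips offline.
  N8 sheds 189 MW: no online neighbours, lost.
No further trips.

yes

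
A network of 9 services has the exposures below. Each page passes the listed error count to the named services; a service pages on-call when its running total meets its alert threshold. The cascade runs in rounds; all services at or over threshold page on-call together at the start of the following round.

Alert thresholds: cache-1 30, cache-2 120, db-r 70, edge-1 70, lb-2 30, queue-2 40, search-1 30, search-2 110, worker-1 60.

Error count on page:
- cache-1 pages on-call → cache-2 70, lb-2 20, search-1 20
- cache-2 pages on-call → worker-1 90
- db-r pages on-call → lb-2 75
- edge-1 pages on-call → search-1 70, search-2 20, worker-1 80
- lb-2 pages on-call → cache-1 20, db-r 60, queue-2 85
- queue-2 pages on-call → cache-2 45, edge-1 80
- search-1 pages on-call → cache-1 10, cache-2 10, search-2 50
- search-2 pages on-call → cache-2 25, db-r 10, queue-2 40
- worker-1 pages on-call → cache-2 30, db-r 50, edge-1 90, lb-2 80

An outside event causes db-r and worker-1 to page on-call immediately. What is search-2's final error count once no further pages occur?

70

Round 1 — db-r, worker-1 page on-call (initial).
  cache-2: +30 → 30 < 120
  edge-1: +90 → 90 ≥ 70
  lb-2: +75+80 → 155 ≥ 30
Round 2 — edge-1, lb-2 page on-call.
  cache-1: +20 → 20 < 30
  queue-2: +85 → 85 ≥ 40
  search-1: +70 → 70 ≥ 30
  search-2: +20 → 20 < 110
Round 3 — queue-2, search-1 page on-call.
  cache-1: +10 → 30 ≥ 30
  cache-2: +45+10 → 85 < 120
  search-2: +50 → 70 < 110
Round 4 — cache-1 pages on-call.
  cache-2: +70 → 155 ≥ 120
Round 5 — cache-2 pages on-call.
No further pages.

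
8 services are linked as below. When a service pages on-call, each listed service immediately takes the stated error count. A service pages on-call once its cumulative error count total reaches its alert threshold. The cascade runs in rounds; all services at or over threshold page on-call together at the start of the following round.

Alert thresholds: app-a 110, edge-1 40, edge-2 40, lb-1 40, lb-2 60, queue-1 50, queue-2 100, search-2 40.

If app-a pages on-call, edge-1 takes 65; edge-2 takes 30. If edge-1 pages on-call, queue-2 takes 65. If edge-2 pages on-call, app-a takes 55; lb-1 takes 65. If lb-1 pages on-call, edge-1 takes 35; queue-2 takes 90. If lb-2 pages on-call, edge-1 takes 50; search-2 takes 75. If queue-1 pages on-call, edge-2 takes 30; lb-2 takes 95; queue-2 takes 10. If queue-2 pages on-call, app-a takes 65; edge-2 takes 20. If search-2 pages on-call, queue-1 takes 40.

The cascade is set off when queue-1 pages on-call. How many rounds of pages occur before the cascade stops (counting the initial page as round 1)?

Round 1 — queue-1 pages on-call (initial).
  edge-2: +30 → 30 < 40
  lb-2: +95 → 95 ≥ 60
  queue-2: +10 → 10 < 100
Round 2 — lb-2 pages on-call.
  edge-1: +50 → 50 ≥ 40
  search-2: +75 → 75 ≥ 40
Round 3 — edge-1, search-2 page on-call.
  queue-2: +65 → 75 < 100
No further pages.

3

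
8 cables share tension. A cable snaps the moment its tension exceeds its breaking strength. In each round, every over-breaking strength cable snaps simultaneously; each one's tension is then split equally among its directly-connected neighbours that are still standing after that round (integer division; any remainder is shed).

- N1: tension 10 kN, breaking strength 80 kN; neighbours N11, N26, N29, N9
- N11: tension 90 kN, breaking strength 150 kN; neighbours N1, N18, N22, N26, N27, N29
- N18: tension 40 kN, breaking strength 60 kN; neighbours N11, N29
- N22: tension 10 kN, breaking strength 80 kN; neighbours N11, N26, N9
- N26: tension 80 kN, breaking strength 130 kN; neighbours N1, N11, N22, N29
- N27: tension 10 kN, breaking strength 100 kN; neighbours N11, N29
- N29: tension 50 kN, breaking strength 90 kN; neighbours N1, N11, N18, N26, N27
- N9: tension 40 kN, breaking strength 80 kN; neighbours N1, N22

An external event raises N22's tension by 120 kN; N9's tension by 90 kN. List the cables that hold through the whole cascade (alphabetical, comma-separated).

Round 1 — N22 at 130 > 80; N9 at 130 > 80. N22, N9 snap.
  N22 sheds 130 kN to N11, N26: 65 each.
    N11: 90+65 = 155 > 150
    N26: 80+65 = 145 > 130
  N9 sheds 130 kN to N1: 130 each.
    N1: 10+130 = 140 > 80
Round 2 — N1, N11, N26 snap.
  N1 sheds 140 kN to N29: 140 each.
    N29: 50+140 = 190 > 90
  N11 sheds 155 kN to N18, N27, N29: 51 each (2 lost).
    N18: 40+51 = 91 > 60
    N27: 10+51 = 61 ≤ 100
    N29: 190+51 = 241 > 90
  N26 sheds 145 kN to N29: 145 each.
    N29: 241+145 = 386 > 90
Round 3 — N18, N29 snap.
  N18 sheds 91 kN: no online neighbours, lost.
  N29 sheds 386 kN to N27: 386 each.
    N27: 61+386 = 447 > 100
Round 4 — N27 snaps.
  N27 sheds 447 kN: no online neighbours, lost.
No further breaks.

none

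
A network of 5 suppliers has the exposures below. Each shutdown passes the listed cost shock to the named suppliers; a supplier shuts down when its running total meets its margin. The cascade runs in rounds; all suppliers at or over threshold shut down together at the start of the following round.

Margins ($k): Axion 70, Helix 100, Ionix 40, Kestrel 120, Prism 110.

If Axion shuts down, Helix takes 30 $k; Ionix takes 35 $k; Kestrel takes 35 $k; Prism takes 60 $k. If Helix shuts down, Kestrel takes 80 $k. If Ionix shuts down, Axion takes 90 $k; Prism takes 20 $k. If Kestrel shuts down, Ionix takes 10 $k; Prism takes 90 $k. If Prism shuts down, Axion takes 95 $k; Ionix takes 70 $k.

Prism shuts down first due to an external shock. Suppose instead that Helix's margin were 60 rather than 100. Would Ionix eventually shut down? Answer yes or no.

yes

With Helix's margin at 60:
Round 1 — Prism shuts down (initial).
  Axion: +95 → 95 ≥ 70
  Ionix: +70 → 70 ≥ 40
Round 2 — Axion, Ionix shut down.
  Helix: +30 → 30 < 60
  Kestrel: +35 → 35 < 120
No further shutdowns.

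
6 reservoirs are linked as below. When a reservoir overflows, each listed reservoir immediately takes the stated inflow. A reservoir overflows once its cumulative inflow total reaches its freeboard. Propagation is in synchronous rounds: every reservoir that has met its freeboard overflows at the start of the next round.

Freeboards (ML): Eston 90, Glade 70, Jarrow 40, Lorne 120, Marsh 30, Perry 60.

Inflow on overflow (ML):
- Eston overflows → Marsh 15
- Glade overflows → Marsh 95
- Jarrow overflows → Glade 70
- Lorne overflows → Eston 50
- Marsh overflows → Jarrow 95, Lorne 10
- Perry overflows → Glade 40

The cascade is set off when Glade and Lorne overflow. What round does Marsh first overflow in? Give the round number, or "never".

Round 1 — Glade, Lorne overflow (initial).
  Eston: +50 → 50 < 90
  Marsh: +95 → 95 ≥ 30
Round 2 — Marsh overflows.
  Jarrow: +95 → 95 ≥ 40
Round 3 — Jarrow overflows.
No further overflows.

2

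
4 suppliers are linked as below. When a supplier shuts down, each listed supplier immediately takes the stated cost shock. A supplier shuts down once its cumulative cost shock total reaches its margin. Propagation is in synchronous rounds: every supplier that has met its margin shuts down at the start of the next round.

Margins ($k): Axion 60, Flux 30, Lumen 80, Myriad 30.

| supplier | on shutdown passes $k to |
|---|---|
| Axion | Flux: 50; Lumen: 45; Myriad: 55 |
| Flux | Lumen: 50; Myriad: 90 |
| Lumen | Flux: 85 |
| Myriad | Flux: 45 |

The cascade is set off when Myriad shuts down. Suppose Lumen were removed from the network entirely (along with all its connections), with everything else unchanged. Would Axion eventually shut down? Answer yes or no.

no

With Lumen removed:
Round 1 — Myriad shuts down (initial).
  Flux: +45 → 45 ≥ 30
Round 2 — Flux shuts down.
No further shutdowns.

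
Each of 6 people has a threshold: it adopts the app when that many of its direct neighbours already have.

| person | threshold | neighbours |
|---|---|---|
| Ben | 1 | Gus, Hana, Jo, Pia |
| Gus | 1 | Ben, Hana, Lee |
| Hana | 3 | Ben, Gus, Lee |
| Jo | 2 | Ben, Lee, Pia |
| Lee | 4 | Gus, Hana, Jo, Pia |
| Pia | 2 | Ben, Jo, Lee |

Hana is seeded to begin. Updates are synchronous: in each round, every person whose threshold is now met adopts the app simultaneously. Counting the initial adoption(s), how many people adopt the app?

Round 1 — Hana adopts the app (initial).
Round 2 — checking thresholds:
  Ben: 1 of 4 neighbours ≥ 1, adopts the app.
  Gus: 1 of 3 neighbours ≥ 1, adopts the app.
  Lee: 1 of 4 neighbours < 4, holds.
Round 3 — no new adoptions; cascade stops.

3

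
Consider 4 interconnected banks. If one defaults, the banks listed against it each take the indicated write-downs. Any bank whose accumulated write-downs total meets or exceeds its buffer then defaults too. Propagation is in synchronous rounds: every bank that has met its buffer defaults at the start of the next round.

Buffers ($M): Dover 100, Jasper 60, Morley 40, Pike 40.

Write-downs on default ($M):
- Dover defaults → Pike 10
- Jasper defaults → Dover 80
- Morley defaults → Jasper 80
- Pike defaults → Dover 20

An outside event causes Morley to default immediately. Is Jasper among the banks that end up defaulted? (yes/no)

yes

Round 1 — Morley defaults (initial).
  Jasper: +80 → 80 ≥ 60
Round 2 — Jasper defaults.
  Dover: +80 → 80 < 100
No further defaults.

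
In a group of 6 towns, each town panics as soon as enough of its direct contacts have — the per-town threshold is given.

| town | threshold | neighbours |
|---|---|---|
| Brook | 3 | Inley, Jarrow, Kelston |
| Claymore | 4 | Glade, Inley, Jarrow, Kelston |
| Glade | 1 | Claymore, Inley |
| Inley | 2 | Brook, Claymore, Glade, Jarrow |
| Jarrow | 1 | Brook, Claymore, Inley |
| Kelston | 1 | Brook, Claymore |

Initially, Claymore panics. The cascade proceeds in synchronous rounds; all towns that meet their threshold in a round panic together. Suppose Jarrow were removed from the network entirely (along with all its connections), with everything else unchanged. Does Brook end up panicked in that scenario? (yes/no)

no

With Jarrow removed:
Round 1 — Claymore panics (initial).
Round 2 — checking thresholds:
  Glade: 1 of 2 neighbours ≥ 1, panics.
  Inley: 1 of 3 neighbours < 2, below threshold.
  Kelston: 1 of 2 neighbours ≥ 1, panics.
Round 3 — checking thresholds:
  Brook: 1 of 2 neighbours < 3, below threshold.
  Inley: 2 of 3 neighbours ≥ 2, panics.
Round 4 — no new panics; cascade stops.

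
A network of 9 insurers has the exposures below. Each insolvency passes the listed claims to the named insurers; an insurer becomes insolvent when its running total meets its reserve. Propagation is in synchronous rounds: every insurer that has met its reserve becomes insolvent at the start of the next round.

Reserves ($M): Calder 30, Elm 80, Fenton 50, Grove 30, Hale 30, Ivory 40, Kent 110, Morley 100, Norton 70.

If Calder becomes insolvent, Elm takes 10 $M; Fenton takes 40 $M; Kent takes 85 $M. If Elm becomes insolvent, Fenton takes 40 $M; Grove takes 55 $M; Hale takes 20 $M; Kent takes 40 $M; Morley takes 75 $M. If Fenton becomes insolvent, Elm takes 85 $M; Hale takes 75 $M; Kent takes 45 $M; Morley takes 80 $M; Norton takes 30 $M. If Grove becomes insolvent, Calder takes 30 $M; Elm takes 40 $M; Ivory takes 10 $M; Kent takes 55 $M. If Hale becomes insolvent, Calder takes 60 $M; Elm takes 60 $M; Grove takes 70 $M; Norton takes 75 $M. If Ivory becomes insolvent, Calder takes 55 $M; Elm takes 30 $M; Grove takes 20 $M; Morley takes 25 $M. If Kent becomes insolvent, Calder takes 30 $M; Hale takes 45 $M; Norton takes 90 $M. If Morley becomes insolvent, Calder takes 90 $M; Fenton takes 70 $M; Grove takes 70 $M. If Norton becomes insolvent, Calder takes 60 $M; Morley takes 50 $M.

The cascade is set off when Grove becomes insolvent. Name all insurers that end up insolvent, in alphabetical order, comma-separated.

Round 1 — Grove becomes insolvent (initial).
  Calder: +30 → 30 ≥ 30
  Elm: +40 → 40 < 80
  Ivory: +10 → 10 < 40
  Kent: +55 → 55 < 110
Round 2 — Calder becomes insolvent.
  Elm: +10 → 50 < 80
  Fenton: +40 → 40 < 50
  Kent: +85 → 140 ≥ 110
Round 3 — Kent becomes insolvent.
  Hale: +45 → 45 ≥ 30
  Norton: +90 → 90 ≥ 70
Round 4 — Hale, Norton become insolvent.
  Elm: +60 → 110 ≥ 80
  Morley: +50 → 50 < 100
Round 5 — Elm becomes insolvent.
  Fenton: +40 → 80 ≥ 50
  Morley: +75 → 125 ≥ 100
Round 6 — Fenton, Morley become insolvent.
No further insolvencies.

Calder, Elm, Fenton, Grove, Hale, Kent, Morley, Norton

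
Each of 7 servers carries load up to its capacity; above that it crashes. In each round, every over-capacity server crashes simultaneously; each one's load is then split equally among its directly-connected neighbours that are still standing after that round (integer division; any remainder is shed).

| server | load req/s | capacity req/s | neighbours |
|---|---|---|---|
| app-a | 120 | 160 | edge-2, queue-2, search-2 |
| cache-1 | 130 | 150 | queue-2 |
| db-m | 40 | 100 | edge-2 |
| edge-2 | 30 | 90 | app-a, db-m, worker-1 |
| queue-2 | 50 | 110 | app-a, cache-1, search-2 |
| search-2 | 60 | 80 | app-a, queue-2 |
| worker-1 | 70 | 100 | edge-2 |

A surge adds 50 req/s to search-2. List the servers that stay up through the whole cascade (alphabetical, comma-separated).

Round 1 — search-2 at 110 > 80. search-2 crashes.
  search-2 sheds 110 req/s to app-a, queue-2: 55 each.
    app-a: 120+55 = 175 > 160
    queue-2: 50+55 = 105 ≤ 110
Round 2 — app-a crashes.
  app-a sheds 175 req/s to edge-2, queue-2: 87 each (1 lost).
    edge-2: 30+87 = 117 > 90
    queue-2: 105+87 = 192 > 110
Round 3 — edge-2, queue-2 crash.
  edge-2 sheds 117 req/s to db-m, worker-1: 58 each (1 lost).
    db-m: 40+58 = 98 ≤ 100
    worker-1: 70+58 = 128 > 100
  queue-2 sheds 192 req/s to cache-1: 192 each.
    cache-1: 130+192 = 322 > 150
Round 4 — cache-1, worker-1 crash.
  cache-1 sheds 322 req/s: no online neighbours, lost.
  worker-1 sheds 128 req/s: no online neighbours, lost.
No further crashes.

db-m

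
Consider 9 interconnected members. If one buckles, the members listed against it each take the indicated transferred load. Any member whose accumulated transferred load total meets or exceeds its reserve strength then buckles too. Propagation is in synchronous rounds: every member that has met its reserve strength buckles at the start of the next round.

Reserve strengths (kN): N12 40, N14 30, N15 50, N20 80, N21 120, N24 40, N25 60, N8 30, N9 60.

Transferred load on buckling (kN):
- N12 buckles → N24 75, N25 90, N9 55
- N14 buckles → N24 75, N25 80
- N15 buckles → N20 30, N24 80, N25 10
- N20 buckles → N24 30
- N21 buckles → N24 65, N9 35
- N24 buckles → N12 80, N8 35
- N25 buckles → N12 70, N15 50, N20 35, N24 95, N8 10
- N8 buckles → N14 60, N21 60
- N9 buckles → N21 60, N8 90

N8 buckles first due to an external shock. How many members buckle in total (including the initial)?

6

Round 1 — N8 buckles (initial).
  N14: +60 → 60 ≥ 30
  N21: +60 → 60 < 120
Round 2 — N14 buckles.
  N24: +75 → 75 ≥ 40
  N25: +80 → 80 ≥ 60
Round 3 — N24, N25 buckle.
  N12: +80+70 → 150 ≥ 40
  N15: +50 → 50 ≥ 50
  N20: +35 → 35 < 80
Round 4 — N12, N15 buckle.
  N20: +30 → 65 < 80
  N9: +55 → 55 < 60
No further bucklings.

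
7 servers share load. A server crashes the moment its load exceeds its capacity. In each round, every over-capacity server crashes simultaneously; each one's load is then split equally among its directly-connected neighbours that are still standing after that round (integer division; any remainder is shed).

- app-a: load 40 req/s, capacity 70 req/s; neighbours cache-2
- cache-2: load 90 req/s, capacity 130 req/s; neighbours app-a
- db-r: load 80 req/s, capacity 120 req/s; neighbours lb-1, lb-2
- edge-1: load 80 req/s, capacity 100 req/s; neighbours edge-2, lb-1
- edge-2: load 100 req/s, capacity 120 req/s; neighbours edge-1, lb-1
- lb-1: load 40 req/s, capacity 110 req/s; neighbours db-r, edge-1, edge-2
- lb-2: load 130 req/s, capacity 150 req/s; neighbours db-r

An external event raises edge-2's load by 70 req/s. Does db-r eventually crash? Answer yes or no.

yes

Round 1 — edge-2 at 170 > 120. edge-2 crashes.
  edge-2 sheds 170 req/s to edge-1, lb-1: 85 each.
    edge-1: 80+85 = 165 > 100
    lb-1: 40+85 = 125 > 110
Round 2 — edge-1, lb-1 crash.
  edge-1 sheds 165 req/s: no online neighbours, lost.
  lb-1 sheds 125 req/s to db-r: 125 each.
    db-r: 80+125 = 205 > 120
Round 3 — db-r crashes.
  db-r sheds 205 req/s to lb-2: 205 each.
    lb-2: 130+205 = 335 > 150
Round 4 — lb-2 crashes.
  lb-2 sheds 335 req/s: no online neighbours, lost.
No further crashes.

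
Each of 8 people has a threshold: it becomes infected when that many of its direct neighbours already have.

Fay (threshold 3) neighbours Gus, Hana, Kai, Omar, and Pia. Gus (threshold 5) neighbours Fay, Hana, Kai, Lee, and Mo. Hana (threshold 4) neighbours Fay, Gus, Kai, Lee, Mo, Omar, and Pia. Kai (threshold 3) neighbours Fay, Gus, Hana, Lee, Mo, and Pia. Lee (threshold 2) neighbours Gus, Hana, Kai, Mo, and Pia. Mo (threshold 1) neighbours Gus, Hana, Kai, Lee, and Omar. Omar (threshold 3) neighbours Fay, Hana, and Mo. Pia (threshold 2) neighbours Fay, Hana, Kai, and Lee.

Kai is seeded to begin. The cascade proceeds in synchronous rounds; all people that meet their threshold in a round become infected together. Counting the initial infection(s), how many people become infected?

Round 1 — Kai becomes infected (initial).
Round 2 — checking thresholds:
  Fay: 1 of 5 neighbours < 3, not yet.
  Gus: 1 of 5 neighbours < 5, not yet.
  Hana: 1 of 7 neighbours < 4, not yet.
  Lee: 1 of 5 neighbours < 2, not yet.
  Mo: 1 of 5 neighbours ≥ 1, becomes infected.
  Pia: 1 of 4 neighbours < 2, not yet.
Round 3 — checking thresholds:
  Fay: 1 of 5 neighbours < 3, not yet.
  Gus: 2 of 5 neighbours < 5, not yet.
  Hana: 2 of 7 neighbours < 4, not yet.
  Lee: 2 of 5 neighbours ≥ 2, becomes infected.
  Omar: 1 of 3 neighbours < 3, not yet.
  Pia: 1 of 4 neighbours < 2, not yet.
Round 4 — checking thresholds:
  Fay: 1 of 5 neighbours < 3, not yet.
  Gus: 3 of 5 neighbours < 5, not yet.
  Hana: 3 of 7 neighbours < 4, not yet.
  Omar: 1 of 3 neighbours < 3, not yet.
  Pia: 2 of 4 neighbours ≥ 2, becomes infected.
Round 5 — checking thresholds:
  Fay: 2 of 5 neighbours < 3, not yet.
  Gus: 3 of 5 neighbours < 5, not yet.
  Hana: 4 of 7 neighbours ≥ 4, becomes infected.
  Omar: 1 of 3 neighbours < 3, not yet.
Round 6 — checking thresholds:
  Fay: 3 of 5 neighbours ≥ 3, becomes infected.
  Gus: 4 of 5 neighbours < 5, not yet.
  Omar: 2 of 3 neighbours < 3, not yet.
Round 7 — checking thresholds:
  Gus: 5 of 5 neighbours ≥ 5, becomes infected.
  Omar: 3 of 3 neighbours ≥ 3, becomes infected.
Round 8 — no new infections; cascade stops.

8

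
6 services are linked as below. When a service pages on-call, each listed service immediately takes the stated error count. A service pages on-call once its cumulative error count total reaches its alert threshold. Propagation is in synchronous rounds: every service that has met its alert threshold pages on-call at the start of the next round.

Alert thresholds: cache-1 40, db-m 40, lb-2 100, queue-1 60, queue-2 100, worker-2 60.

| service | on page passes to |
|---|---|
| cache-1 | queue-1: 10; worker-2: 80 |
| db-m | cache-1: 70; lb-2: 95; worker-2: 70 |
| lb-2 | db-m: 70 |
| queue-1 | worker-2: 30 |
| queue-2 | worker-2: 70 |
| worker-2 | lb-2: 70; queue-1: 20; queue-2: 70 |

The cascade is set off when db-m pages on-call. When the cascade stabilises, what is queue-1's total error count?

Round 1 — db-m pages on-call (initial).
  cache-1: +70 → 70 ≥ 40
  lb-2: +95 → 95 < 100
  worker-2: +70 → 70 ≥ 60
Round 2 — cache-1, worker-2 page on-call.
  lb-2: +70 → 165 ≥ 100
  queue-1: +10+20 → 30 < 60
  queue-2: +70 → 70 < 100
Round 3 — lb-2 pages on-call.
No further pages.

30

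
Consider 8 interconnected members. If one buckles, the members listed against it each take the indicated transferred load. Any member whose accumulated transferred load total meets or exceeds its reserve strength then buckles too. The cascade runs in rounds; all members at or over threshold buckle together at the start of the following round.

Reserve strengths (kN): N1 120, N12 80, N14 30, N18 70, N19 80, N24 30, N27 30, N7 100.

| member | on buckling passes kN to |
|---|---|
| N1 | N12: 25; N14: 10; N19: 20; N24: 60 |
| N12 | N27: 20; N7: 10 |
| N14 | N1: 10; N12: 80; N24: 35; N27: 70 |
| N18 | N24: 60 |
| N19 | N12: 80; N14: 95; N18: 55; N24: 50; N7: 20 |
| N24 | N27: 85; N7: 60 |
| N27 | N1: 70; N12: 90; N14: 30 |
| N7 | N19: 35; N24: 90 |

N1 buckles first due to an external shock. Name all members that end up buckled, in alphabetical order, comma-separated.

N1, N12, N14, N24, N27

Round 1 — N1 buckles (initial).
  N12: +25 → 25 < 80
  N14: +10 → 10 < 30
  N19: +20 → 20 < 80
  N24: +60 → 60 ≥ 30
Round 2 — N24 buckles.
  N27: +85 → 85 ≥ 30
  N7: +60 → 60 < 100
Round 3 — N27 buckles.
  N12: +90 → 115 ≥ 80
  N14: +30 → 40 ≥ 30
Round 4 — N12, N14 buckle.
  N7: +10 → 70 < 100
No further bucklings.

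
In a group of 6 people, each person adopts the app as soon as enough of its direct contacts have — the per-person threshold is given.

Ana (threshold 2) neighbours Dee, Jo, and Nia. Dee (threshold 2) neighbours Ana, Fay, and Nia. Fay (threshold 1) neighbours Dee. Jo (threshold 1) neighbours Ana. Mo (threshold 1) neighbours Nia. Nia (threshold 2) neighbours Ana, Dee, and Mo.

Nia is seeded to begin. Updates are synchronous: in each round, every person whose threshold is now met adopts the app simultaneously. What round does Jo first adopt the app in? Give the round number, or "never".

never

Round 1 — Nia adopts the app (initial).
Round 2 — checking thresholds:
  Ana: 1 of 3 neighbours < 2, holds.
  Dee: 1 of 3 neighbours < 2, holds.
  Mo: 1 of 1 neighbours ≥ 1, adopts the app.
Round 3 — no new adoptions; cascade stops.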